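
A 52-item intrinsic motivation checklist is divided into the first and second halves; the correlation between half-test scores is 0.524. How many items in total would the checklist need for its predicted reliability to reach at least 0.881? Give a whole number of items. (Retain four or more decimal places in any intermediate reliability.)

Corrected full-test reliability: r_full = 2 × 0.524 / (1 + 0.524) ≈ 0.6877
Solve Spearman-Brown for n: n = 0.881(1 − 0.6877) / [0.6877(1 − 0.881)] = 3.3620
Required items = 3.3620 × 52 = 174.82, so 175 items.

175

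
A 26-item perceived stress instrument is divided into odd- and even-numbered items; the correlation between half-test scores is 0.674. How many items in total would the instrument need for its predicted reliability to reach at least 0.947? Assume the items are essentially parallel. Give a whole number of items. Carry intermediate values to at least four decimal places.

Corrected full-test reliability: r_full = 2 × 0.674 / (1 + 0.674) ≈ 0.8053
Solve Spearman-Brown for n: n = 0.947(1 − 0.8053) / [0.8053(1 − 0.947)] = 4.3200
Required items = 4.3200 × 26 = 112.32, so 113 items.

113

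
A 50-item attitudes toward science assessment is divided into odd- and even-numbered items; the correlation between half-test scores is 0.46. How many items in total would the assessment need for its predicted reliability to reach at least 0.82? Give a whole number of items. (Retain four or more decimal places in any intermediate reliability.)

134

r_full = 2(0.46)/(1 + 0.46) = 0.6301
n = r_tgt(1 − r_full) / [r_full(1 − r_tgt)] = 0.82 × 0.3699 / (0.6301 × 0.18) ≈ 2.6743
Items = 2.6743 × 50 ≈ 133.72 → 134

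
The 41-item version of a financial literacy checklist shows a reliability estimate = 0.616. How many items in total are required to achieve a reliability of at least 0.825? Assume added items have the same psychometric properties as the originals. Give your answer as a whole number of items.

121

Rearranging the Spearman-Brown formula for n,
n = r*(1 − r) / [ r (1 − r*) ]
n = [0.825 × 0.384] / [0.616 × 0.175]
n = 0.316800 / 0.107800 ≈ 2.9388
Items needed = n × 41 = 2.9388 × 41 ≈ 120.49 → round up to 121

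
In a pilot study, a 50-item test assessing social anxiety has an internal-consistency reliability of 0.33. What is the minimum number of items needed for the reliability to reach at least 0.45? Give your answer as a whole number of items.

84

Spearman-Brown solved for the length factor n:
n = r_target (1 − r_old) / [ r_old (1 − r_target) ]
n = [0.45 × 0.67] / [0.33 × 0.55]
  = 0.3015 / 0.1815 = 1.6612
Items needed = n × 50 = 1.6612 × 50 ≈ 83.06 → round up to 84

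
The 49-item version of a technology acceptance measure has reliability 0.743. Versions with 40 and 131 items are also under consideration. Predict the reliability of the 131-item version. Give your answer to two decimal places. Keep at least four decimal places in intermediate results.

The 40-item form is not needed; work directly from the 49-item form with n = 131/49 = 2.6735.
r_{131} = n·r / (1 + (n − 1)·r) = 1.9864 / 2.2434 ≈ 0.8854

0.89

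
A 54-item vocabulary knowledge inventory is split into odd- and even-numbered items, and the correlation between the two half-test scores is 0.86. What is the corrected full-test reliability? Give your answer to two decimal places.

0.92

The full test is twice the length of either half (n = 2).
r_full = 2r_hh / (1 + r_hh) = 2 × 0.86 / (1 + 0.86)
       = 1.7200 / 1.8600 = 0.9247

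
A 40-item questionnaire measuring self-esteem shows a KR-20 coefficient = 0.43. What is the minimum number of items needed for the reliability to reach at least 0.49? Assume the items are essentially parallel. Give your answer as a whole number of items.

51

Spearman-Brown solved for the length factor n:
n = r_target (1 − r_old) / [ r_old (1 − r_target) ]
n = 0.49(1 − 0.43) / [0.43(1 − 0.49)]
  = 0.2793 / 0.2193 = 1.2736
Items needed = n × 40 = 1.2736 × 40 ≈ 50.94 → round up to 51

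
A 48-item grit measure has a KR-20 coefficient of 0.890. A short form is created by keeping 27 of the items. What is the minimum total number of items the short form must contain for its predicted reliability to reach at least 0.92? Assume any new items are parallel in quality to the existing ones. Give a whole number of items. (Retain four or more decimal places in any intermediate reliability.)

69

Short-form reliability: n = 27/48 = 0.5625; r_27 = n·r/(1+(n−1)r) ≈ 0.8199
Length factor from the short form to reach 0.92: n' = 0.92(1 − 0.8199) / [0.8199(1 − 0.92)] ≈ 2.5261
Items = 2.5261 × 27 ≈ 68.20 → 69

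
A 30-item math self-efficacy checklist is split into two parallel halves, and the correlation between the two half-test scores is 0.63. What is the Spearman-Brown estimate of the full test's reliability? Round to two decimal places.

Each half is half the length of the full test, so the full test is n = 2 times a half.
r_full = 2r_hh / (1 + r_hh) = 2 × 0.63 / (1 + 0.63)
       = 1.2600 / 1.6300 = 0.7730

0.77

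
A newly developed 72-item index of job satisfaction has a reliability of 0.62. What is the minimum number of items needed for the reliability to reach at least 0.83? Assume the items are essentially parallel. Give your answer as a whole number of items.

216

Rearranging the Spearman-Brown formula for n,
n = r*(1 − r) / [ r (1 − r*) ]
n = 0.83 × (1 − 0.62) / [ 0.62 × (1 − 0.83) ]
  = 0.3154 / 0.1054 = 2.9924
2.9924 × 72 = 215.45 → 216 items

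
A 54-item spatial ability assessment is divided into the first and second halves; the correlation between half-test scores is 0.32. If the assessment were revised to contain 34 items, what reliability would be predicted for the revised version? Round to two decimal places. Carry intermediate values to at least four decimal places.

0.37

Full-test reliability from the split-half r: r_full = 2(0.32)/(1 + 0.32) = 0.4848
Then adjust to 34 items: n = 34/54 = 0.6296
r_new = n·r_full / (1 + (n − 1)·r_full) = 0.3052 / 0.8204 ≈ 0.3720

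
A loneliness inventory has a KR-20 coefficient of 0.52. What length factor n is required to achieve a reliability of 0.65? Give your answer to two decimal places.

1.71

Spearman-Brown solved for the length factor n:
n = r_target (1 − r_old) / [ r_old (1 − r_target) ]
n = 0.65 × (1 − 0.52) / [ 0.52 × (1 − 0.65) ]
n = 0.3120 / 0.1820 ≈ 1.7143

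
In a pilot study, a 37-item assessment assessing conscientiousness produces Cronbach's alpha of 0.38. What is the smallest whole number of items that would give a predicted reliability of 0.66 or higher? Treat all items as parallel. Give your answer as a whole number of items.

118

Spearman-Brown solved for the length factor n:
n = r*(1 − r) / [ r (1 − r*) ]
n = [0.66 × 0.62] / [0.38 × 0.34]
n = 0.4092 / 0.1292 ≈ 3.1672
So the test needs 3.1672 × 37 ≈ 117.19 items; rounding up, 118.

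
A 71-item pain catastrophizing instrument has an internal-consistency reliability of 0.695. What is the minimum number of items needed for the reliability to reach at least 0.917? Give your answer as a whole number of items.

Spearman-Brown solved for the length factor n:
n = r_target (1 − r_old) / [ r_old (1 − r_target) ]
n = 0.917(1 − 0.695) / [0.695(1 − 0.917)]
  = 0.279685 / 0.057685 = 4.8485
Items needed = n × 71 = 4.8485 × 71 ≈ 344.24 → round up to 345

345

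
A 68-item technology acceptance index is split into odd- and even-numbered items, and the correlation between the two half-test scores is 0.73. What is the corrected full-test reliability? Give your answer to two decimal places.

The full test is twice the length of either half (n = 2).
r_full = 2r_hh / (1 + r_hh) = 2 × 0.73 / (1 + 0.73)
r_full = 1.4600 / 1.7300 ≈ 0.8439

0.84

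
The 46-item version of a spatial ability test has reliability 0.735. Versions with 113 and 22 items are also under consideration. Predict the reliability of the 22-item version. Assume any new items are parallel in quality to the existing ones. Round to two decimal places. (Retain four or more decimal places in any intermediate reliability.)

0.57

Only the ratio of lengths matters: n = 22/46 = 0.4783
r_{22} = n·r / (1 + (n − 1)·r) = 0.3516 / 0.6166 ≈ 0.5702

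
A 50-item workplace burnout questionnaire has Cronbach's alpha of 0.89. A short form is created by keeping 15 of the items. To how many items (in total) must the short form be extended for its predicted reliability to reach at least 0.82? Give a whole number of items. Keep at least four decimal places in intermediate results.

29

Short-form reliability: n = 15/50 = 0.3000; r_15 = n·r/(1+(n−1)r) ≈ 0.7082
Length factor from the short form to reach 0.82: n' = 0.82(1 − 0.7082) / [0.7082(1 − 0.82)] ≈ 1.8770
Items = 1.8770 × 15 ≈ 28.16 → 29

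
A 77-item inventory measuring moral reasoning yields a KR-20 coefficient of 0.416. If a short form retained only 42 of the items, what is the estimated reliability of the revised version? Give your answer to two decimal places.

n = 42/77 = 0.5455
By Spearman-Brown, r_new = n r / (1 + (n − 1) r).
r_new = 0.5455·0.416 / [1 + (0.5455 − 1)·0.416]
     = 0.2269 / 0.8109 = 0.2798

0.28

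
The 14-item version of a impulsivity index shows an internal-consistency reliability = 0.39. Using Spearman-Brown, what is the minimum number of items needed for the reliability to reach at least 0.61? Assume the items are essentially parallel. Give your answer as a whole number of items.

Spearman-Brown solved for the length factor n:
n = r_target (1 − r_old) / [ r_old (1 − r_target) ]
n = [0.61 × 0.61] / [0.39 × 0.39]
  = 0.3721 / 0.1521 = 2.4464
So the test needs 2.4464 × 14 ≈ 34.25 items; rounding up, 35.

35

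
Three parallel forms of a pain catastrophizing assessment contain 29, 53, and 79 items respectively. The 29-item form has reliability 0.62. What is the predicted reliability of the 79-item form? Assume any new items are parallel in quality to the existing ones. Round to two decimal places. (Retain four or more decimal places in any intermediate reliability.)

0.82

The 53-item form is not needed; work directly from the 29-item form with n = 79/29 = 2.7241.
r_{79} = n·r / (1 + (n − 1)·r) = 1.6889 / 2.0689 ≈ 0.8163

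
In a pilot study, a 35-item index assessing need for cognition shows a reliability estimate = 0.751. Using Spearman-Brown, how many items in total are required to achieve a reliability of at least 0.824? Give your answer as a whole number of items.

55

n = 0.824 × (1 − 0.751) / [ 0.751 × (1 − 0.824) ]
  = 0.205176 / 0.132176 = 1.5523
So the test needs 1.5523 × 35 ≈ 54.33 items; rounding up, 55.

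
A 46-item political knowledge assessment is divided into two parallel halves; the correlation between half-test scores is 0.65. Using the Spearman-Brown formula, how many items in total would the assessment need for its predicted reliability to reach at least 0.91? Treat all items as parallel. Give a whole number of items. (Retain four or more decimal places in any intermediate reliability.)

126

r_full = 2(0.65)/(1 + 0.65) = 0.7879
n = r_tgt(1 − r_full) / [r_full(1 − r_tgt)] = 0.91 × 0.2121 / (0.7879 × 0.09) ≈ 2.7219
Items = 2.7219 × 46 ≈ 125.21 → 126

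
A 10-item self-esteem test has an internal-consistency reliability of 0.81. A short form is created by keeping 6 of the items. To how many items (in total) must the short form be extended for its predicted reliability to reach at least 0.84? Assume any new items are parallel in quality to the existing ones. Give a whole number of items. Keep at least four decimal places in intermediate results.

Short-form reliability: n = 6/10 = 0.6000; r_6 = n·r/(1+(n−1)r) ≈ 0.7189
Length factor from the short form to reach 0.84: n' = 0.84(1 − 0.7189) / [0.7189(1 − 0.84)] ≈ 2.0528
Total items = 2.0528 × 6 = 12.32, rounded up to 13.

13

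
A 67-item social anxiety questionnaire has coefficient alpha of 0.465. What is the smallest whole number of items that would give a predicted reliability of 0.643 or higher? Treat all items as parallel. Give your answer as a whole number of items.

139

Invert Spearman-Brown to solve for n:
n = r_target (1 − r_old) / [ r_old (1 − r_target) ]
n = [0.643 × 0.535] / [0.465 × 0.357]
n = 0.344005 / 0.166005 ≈ 2.0723
2.0723 × 67 = 138.84 → 139 items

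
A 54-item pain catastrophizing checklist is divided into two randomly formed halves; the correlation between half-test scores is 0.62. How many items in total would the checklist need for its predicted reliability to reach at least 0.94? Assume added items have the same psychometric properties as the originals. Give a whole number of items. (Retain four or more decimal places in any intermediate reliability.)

260

Corrected full-test reliability: r_full = 2 × 0.62 / (1 + 0.62) ≈ 0.7654
n = r_tgt(1 − r_full) / [r_full(1 − r_tgt)] = 0.94 × 0.2346 / (0.7654 × 0.06) ≈ 4.8019
Required items = 4.8019 × 54 = 259.30, so 260 items.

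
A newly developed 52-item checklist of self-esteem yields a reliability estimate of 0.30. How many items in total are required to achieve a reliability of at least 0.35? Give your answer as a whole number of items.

n = [0.35 × 0.70] / [0.30 × 0.65]
  = 0.2450 / 0.1950 = 1.2564
So the test needs 1.2564 × 52 ≈ 65.33 items; rounding up, 66.

66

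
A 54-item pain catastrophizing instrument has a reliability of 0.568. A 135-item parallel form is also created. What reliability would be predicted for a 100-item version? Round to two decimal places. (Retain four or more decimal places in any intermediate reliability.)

0.71

The 135-item form is not needed; work directly from the 54-item form with n = 100/54 = 1.8519.
r_{100} = n·r / (1 + (n − 1)·r) = 1.0519 / 1.4839 ≈ 0.7089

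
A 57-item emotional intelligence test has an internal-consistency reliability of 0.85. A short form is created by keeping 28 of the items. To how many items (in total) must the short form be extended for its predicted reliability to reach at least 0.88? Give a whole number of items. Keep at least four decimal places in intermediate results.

74

First, r for the 28-item form: n = 28/57 = 0.4912, so r_28 = 0.4912·0.85/(1 + (0.4912 − 1)·0.85) = 0.7357
Length factor from the short form to reach 0.88: n' = 0.88(1 − 0.7357) / [0.7357(1 − 0.88)] ≈ 2.6345
Total items = 2.6345 × 28 = 73.77, rounded up to 74.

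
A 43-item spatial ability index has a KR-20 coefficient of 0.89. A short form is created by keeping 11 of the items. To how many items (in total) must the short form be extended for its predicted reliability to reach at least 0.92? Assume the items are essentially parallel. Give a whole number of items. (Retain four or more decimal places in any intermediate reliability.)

62

Short-form reliability: n = 11/43 = 0.2558; r_11 = n·r/(1+(n−1)r) ≈ 0.6742
Then solve for n' with r_old = 0.6742, r_target = 0.92: n' = 0.92(1 − 0.6742)/[0.6742(1 − 0.92)] = 5.5573
Total items = 5.5573 × 11 = 61.13, rounded up to 62.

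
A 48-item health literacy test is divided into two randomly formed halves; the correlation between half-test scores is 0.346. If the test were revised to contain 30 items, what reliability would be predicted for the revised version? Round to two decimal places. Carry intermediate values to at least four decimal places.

0.40

Spearman-Brown correction (n = 2): r_full = 2·0.346/(1 + 0.346) = 0.5141
Then adjust to 30 items: n = 30/48 = 0.6250
r_new = n·r_full / (1 + (n − 1)·r_full) = 0.3213 / 0.8072 ≈ 0.3980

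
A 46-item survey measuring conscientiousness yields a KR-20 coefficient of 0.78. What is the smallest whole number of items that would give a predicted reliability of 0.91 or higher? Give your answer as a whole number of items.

n = [0.91 × 0.22] / [0.78 × 0.09]
n = 0.2002 / 0.0702 ≈ 2.8519
2.8519 × 46 = 131.19 → 132 items

132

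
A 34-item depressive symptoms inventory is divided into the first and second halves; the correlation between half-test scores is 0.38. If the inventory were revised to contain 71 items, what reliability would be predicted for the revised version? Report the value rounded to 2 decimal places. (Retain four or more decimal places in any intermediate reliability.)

First correct the split-half correlation to full-test reliability: r_full = 2 × 0.38 / (1 + 0.38) ≈ 0.5507
Length factor from 34 to 71 items: n = 71/34 = 2.0882
r_new = n·r_full / (1 + (n − 1)·r_full) = 1.1500 / 1.5993 ≈ 0.7191

0.72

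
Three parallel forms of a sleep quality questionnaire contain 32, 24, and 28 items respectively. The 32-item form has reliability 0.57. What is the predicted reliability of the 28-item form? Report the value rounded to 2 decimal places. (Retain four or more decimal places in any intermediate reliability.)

0.54

Only the ratio of lengths matters: n = 28/32 = 0.8750
r_{28} = n·r / (1 + (n − 1)·r) = 0.4987 / 0.9287 ≈ 0.5370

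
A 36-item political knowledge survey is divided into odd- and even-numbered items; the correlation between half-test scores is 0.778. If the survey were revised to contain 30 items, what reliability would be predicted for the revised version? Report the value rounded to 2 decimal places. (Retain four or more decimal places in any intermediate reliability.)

Full-test reliability from the split-half r: r_full = 2(0.778)/(1 + 0.778) = 0.8751
Length factor from 36 to 30 items: n = 30/36 = 0.8333
r_new = n·r_full / (1 + (n − 1)·r_full) = 0.7292 / 0.8541 ≈ 0.8538

0.85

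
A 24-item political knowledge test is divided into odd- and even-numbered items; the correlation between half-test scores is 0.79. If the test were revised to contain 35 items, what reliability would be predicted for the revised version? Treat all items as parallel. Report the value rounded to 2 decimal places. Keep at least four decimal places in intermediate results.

0.92

Spearman-Brown correction (n = 2): r_full = 2·0.79/(1 + 0.79) = 0.8827
Length factor from 24 to 35 items: n = 35/24 = 1.4583
r_new = n·r_full / (1 + (n − 1)·r_full) = 1.2872 / 1.4045 ≈ 0.9165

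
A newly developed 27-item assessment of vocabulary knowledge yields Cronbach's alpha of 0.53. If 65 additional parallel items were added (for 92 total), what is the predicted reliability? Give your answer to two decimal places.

The new length is 92/27 = 3.4074 times the old.
Apply the Spearman-Brown prophecy formula, r' = nr / [1 + (n − 1)r]:
r_new = (3.4074 × 0.53) / (1 + (3.4074 − 1) × 0.53)
     = 1.8059 / 2.2759 = 0.7935

0.79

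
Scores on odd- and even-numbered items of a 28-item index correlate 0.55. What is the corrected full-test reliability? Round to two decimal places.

The full test is twice the length of either half (n = 2).
r_full = 2(0.55) / (1 + 0.55)
r_full = 1.1000 / 1.5500 ≈ 0.7097

0.71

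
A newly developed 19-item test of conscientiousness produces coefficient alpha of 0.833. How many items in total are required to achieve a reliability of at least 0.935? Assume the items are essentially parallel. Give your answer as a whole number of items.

n = 0.935 × (1 − 0.833) / [ 0.833 × (1 − 0.935) ]
n = 0.156145 / 0.054145 ≈ 2.8838
Items needed = n × 19 = 2.8838 × 19 ≈ 54.79 → round up to 55

55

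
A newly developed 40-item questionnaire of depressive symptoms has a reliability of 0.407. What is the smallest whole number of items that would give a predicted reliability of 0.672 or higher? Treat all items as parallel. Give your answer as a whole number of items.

Spearman-Brown solved for the length factor n:
n = r*(1 − r) / [ r (1 − r*) ]
n = 0.672(1 − 0.407) / [0.407(1 − 0.672)]
  = 0.398496 / 0.133496 = 2.9851
Items needed = n × 40 = 2.9851 × 40 ≈ 119.40 → round up to 120

120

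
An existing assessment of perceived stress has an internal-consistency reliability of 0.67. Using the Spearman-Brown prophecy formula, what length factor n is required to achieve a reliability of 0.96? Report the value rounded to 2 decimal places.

Spearman-Brown solved for the length factor n:
n = r_target (1 − r_old) / [ r_old (1 − r_target) ]
n = 0.96(1 − 0.67) / [0.67(1 − 0.96)]
n = 0.3168 / 0.0268 ≈ 11.8209

11.82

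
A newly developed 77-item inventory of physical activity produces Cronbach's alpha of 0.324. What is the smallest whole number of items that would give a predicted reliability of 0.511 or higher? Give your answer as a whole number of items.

n = [0.511 × 0.676] / [0.324 × 0.489]
n = 0.345436 / 0.158436 ≈ 2.1803
Items needed = n × 77 = 2.1803 × 77 ≈ 167.88 → round up to 168

168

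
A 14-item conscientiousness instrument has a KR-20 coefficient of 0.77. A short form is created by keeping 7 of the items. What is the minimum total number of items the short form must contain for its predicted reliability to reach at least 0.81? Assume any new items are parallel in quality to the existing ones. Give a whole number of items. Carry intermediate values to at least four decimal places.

First, r for the 7-item form: n = 7/14 = 0.5000, so r_7 = 0.5000·0.77/(1 + (0.5000 − 1)·0.77) = 0.6260
Length factor from the short form to reach 0.81: n' = 0.81(1 − 0.6260) / [0.6260(1 − 0.81)] ≈ 2.5470
Items = 2.5470 × 7 ≈ 17.83 → 18

18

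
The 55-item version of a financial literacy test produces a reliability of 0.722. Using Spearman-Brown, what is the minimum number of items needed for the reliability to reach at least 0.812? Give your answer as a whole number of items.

n = [0.812 × 0.278] / [0.722 × 0.188]
n = 0.225736 / 0.135736 ≈ 1.6631
So the test needs 1.6631 × 55 ≈ 91.47 items; rounding up, 92.

92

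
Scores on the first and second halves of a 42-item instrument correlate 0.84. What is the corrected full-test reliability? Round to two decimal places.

0.91

Apply the Spearman-Brown correction with n = 2:
r_full = 2(0.84) / (1 + 0.84)
       = 1.6800 / 1.8400 = 0.9130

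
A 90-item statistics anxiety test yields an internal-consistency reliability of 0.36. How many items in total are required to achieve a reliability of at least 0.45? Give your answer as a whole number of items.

n = [0.45 × 0.64] / [0.36 × 0.55]
  = 0.2880 / 0.1980 = 1.4545
Items needed = n × 90 = 1.4545 × 90 ≈ 130.91 → round up to 131

131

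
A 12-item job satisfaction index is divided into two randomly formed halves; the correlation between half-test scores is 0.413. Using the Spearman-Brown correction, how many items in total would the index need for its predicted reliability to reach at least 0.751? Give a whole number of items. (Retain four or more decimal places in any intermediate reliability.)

26

Corrected full-test reliability: r_full = 2 × 0.413 / (1 + 0.413) ≈ 0.5846
n = r_tgt(1 − r_full) / [r_full(1 − r_tgt)] = 0.751 × 0.4154 / (0.5846 × 0.249) ≈ 2.1431
Required items = 2.1431 × 12 = 25.72, so 26 items.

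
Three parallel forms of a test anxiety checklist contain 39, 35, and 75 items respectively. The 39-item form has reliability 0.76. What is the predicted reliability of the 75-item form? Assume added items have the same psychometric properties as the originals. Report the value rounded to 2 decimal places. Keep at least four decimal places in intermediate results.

Only the ratio of lengths matters: n = 75/39 = 1.9231
r_{75} = n·r / (1 + (n − 1)·r) = 1.4616 / 1.7016 ≈ 0.8590

0.86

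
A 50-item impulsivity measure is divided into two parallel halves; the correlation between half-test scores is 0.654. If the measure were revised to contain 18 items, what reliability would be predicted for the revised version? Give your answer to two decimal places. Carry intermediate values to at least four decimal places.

First correct the split-half correlation to full-test reliability: r_full = 2 × 0.654 / (1 + 0.654) ≈ 0.7908
Then adjust to 18 items: n = 18/50 = 0.3600
r_new = n·r_full / (1 + (n − 1)·r_full) = 0.2847 / 0.4939 ≈ 0.5764

0.58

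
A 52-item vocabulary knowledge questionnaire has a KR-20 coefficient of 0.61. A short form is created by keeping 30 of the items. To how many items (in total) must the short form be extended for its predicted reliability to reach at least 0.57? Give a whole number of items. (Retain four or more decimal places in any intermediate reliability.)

Short-form reliability: n = 30/52 = 0.5769; r_30 = n·r/(1+(n−1)r) ≈ 0.4743
Then solve for n' with r_old = 0.4743, r_target = 0.57: n' = 0.57(1 − 0.4743)/[0.4743(1 − 0.57)] = 1.4692
Total items = 1.4692 × 30 = 44.08, rounded up to 45.

45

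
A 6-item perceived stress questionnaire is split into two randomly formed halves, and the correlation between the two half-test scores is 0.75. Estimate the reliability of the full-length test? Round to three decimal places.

The full test is twice the length of either half (n = 2).
r_full = 2(0.75) / (1 + 0.75)
r_full = 1.5000 / 1.7500 ≈ 0.8571

0.857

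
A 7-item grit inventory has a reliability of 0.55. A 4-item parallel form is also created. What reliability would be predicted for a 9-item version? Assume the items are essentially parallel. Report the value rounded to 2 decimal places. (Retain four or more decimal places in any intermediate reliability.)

The 4-item form is not needed; work directly from the 7-item form with n = 9/7 = 1.2857.
r_{9} = n·r / (1 + (n − 1)·r) = 0.7071 / 1.1571 ≈ 0.6111

0.61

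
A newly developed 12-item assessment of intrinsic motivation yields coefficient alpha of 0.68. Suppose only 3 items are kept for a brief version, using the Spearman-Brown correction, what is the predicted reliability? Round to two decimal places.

0.35

Length ratio n = 3/12 = 0.25
Spearman-Brown: r_new = n·r / (1 + (n − 1)·r)
r_new = (0.25 × 0.68) / (1 + (0.25 − 1) × 0.68)
     = 0.1700 / 0.4900 = 0.3469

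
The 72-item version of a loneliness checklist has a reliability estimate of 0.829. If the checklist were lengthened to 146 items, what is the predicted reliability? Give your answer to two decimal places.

n = 146/72 = 2.0278
Spearman-Brown: r_new = n·r / (1 + (n − 1)·r)
r_new = 2.0278·0.829 / [1 + (2.0278 − 1)·0.829]
r_new = 1.6810 / 1.8520 ≈ 0.9077

0.91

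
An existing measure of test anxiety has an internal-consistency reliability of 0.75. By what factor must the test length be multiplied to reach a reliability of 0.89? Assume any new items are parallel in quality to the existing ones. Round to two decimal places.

n = 0.89 × (1 − 0.75) / [ 0.75 × (1 − 0.89) ]
  = 0.2225 / 0.0825 = 2.6970

2.70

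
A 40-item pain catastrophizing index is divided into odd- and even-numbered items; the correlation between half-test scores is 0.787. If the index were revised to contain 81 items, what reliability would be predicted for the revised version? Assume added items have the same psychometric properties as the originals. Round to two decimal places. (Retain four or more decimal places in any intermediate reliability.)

First correct the split-half correlation to full-test reliability: r_full = 2 × 0.787 / (1 + 0.787) ≈ 0.8808
Length factor from 40 to 81 items: n = 81/40 = 2.0250
r_new = n·r_full / (1 + (n − 1)·r_full) = 1.7836 / 1.9028 ≈ 0.9374

0.94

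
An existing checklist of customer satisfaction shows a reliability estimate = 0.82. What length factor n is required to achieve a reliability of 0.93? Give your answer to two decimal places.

2.92

n = 0.93(1 − 0.82) / [0.82(1 − 0.93)]
n = 0.1674 / 0.0574 ≈ 2.9164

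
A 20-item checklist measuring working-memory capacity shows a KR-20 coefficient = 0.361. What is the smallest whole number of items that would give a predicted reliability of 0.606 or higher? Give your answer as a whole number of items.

n = 0.606 × (1 − 0.361) / [ 0.361 × (1 − 0.606) ]
  = 0.387234 / 0.142234 = 2.7225
So the test needs 2.7225 × 20 ≈ 54.45 items; rounding up, 55.

55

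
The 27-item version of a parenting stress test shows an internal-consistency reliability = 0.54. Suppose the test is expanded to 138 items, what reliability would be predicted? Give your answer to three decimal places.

0.857

n = 138/27 = 5.1111
r_new = 5.1111·0.54 / [1 + (5.1111 − 1)·0.54]
r_new = 2.7600 / 3.2200 ≈ 0.8571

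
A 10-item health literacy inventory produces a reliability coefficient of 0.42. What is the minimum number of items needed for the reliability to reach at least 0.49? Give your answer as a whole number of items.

Invert Spearman-Brown to solve for n:
n = r*(1 − r) / [ r (1 − r*) ]
n = [0.49 × 0.58] / [0.42 × 0.51]
n = 0.2842 / 0.2142 ≈ 1.3268
Items needed = n × 10 = 1.3268 × 10 ≈ 13.27 → round up to 14

14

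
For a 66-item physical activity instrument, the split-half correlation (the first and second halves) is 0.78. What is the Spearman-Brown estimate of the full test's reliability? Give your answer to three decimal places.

0.876

r_full = 2r_hh / (1 + r_hh) = 2 × 0.78 / (1 + 0.78)
       = 1.5600 / 1.7800 = 0.8764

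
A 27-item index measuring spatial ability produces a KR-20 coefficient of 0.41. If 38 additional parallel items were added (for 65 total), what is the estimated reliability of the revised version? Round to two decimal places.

n = 65/27 = 2.4074
Apply the Spearman-Brown prophecy formula, r' = nr / [1 + (n − 1)r]:
r_new = 2.4074·0.41 / [1 + (2.4074 − 1)·0.41]
     = 0.9870 / 1.5770 = 0.6259

0.63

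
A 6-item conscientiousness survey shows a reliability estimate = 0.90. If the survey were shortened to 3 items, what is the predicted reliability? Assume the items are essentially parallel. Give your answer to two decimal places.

0.82

The new length is 3/6 = 0.5 times the old.
Spearman-Brown: r_new = n·r / (1 + (n − 1)·r)
r_new = 0.5·0.90 / [1 + (0.5 − 1)·0.90]
     = 0.4500 / 0.5500 = 0.8182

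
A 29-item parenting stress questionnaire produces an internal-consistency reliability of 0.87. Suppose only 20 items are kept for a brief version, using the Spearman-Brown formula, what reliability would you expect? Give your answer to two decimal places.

Length ratio n = 20/29 = 0.6897
By Spearman-Brown, r_new = n r / (1 + (n − 1) r).
r_new = 0.6897·0.87 / [1 + (0.6897 − 1)·0.87]
     = 0.6000 / 0.7300 = 0.8219

0.82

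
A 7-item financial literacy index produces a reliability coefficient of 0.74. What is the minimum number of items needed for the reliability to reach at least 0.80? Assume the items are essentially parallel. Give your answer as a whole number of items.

10

n = [0.80 × 0.26] / [0.74 × 0.20]
  = 0.2080 / 0.1480 = 1.4054
1.4054 × 7 = 9.84 → 10 items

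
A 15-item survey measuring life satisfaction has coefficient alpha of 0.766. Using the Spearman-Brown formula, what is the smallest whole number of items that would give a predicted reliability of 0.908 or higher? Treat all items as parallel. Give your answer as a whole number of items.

Rearranging the Spearman-Brown formula for n,
n = r_target (1 − r_old) / [ r_old (1 − r_target) ]
n = [0.908 × 0.234] / [0.766 × 0.092]
n = 0.212472 / 0.070472 ≈ 3.0150
3.0150 × 15 = 45.23 → 46 items

46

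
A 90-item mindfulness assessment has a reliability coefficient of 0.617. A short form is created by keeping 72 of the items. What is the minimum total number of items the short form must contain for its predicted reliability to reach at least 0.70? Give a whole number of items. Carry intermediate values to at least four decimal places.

First, r for the 72-item form: n = 72/90 = 0.8000, so r_72 = 0.8000·0.617/(1 + (0.8000 − 1)·0.617) = 0.5631
Then solve for n' with r_old = 0.5631, r_target = 0.70: n' = 0.70(1 − 0.5631)/[0.5631(1 − 0.70)] = 1.8104
Items = 1.8104 × 72 ≈ 130.35 → 131

131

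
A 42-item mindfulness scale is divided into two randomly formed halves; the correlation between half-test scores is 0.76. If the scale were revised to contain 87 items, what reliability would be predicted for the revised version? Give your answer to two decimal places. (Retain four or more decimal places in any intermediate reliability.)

Full-test reliability from the split-half r: r_full = 2(0.76)/(1 + 0.76) = 0.8636
Then adjust to 87 items: n = 87/42 = 2.0714
r_new = n·r_full / (1 + (n − 1)·r_full) = 1.7889 / 1.9253 ≈ 0.9292

0.93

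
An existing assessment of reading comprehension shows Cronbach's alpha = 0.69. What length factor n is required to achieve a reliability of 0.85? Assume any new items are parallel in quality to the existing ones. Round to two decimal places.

2.55

Rearranging the Spearman-Brown formula for n,
n = r*(1 − r) / [ r (1 − r*) ]
n = 0.85 × (1 − 0.69) / [ 0.69 × (1 − 0.85) ]
  = 0.2635 / 0.1035 = 2.5459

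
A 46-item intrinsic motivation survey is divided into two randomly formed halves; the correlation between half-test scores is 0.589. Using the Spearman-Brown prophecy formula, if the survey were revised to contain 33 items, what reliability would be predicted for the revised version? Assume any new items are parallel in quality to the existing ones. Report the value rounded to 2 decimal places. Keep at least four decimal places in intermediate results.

0.67

First correct the split-half correlation to full-test reliability: r_full = 2 × 0.589 / (1 + 0.589) ≈ 0.7413
Then adjust to 33 items: n = 33/46 = 0.7174
r_new = n·r_full / (1 + (n − 1)·r_full) = 0.5318 / 0.7905 ≈ 0.6727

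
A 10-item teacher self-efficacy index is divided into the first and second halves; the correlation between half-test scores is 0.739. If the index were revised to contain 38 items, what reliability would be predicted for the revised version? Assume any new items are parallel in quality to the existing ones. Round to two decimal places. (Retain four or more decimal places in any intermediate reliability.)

Full-test reliability from the split-half r: r_full = 2(0.739)/(1 + 0.739) = 0.8499
Then adjust to 38 items: n = 38/10 = 3.8000
r_new = n·r_full / (1 + (n − 1)·r_full) = 3.2296 / 3.3797 ≈ 0.9556

0.96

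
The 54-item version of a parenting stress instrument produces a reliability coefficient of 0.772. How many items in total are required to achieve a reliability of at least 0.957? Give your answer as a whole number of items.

355

n = 0.957(1 − 0.772) / [0.772(1 − 0.957)]
  = 0.218196 / 0.033196 = 6.5730
6.5730 × 54 = 354.94 → 355 items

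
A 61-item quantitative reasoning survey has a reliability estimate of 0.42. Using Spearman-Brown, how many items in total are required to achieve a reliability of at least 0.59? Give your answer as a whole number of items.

122

n = 0.59 × (1 − 0.42) / [ 0.42 × (1 − 0.59) ]
  = 0.3422 / 0.1722 = 1.9872
So the test needs 1.9872 × 61 ≈ 121.22 items; rounding up, 122.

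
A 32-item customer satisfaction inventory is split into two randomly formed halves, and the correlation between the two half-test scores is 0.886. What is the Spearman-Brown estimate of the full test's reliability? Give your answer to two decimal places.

0.94

Apply the Spearman-Brown correction with n = 2:
r_full = 2(0.886) / (1 + 0.886)
r_full = 1.7720 / 1.8860 ≈ 0.9396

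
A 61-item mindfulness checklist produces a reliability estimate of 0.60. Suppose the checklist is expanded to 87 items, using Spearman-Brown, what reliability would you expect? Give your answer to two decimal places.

Length ratio n = 87/61 = 1.4262
Apply the Spearman-Brown prophecy formula, r' = nr / [1 + (n − 1)r]:
r_new = 1.4262·0.60 / [1 + (1.4262 − 1)·0.60]
r_new = 0.8557 / 1.2557 ≈ 0.6815

0.68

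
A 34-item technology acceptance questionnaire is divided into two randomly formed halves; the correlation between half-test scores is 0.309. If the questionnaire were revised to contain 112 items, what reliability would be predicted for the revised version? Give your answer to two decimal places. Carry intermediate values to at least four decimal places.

0.75

Full-test reliability from the split-half r: r_full = 2(0.309)/(1 + 0.309) = 0.4721
Length factor from 34 to 112 items: n = 112/34 = 3.2941
r_new = n·r_full / (1 + (n − 1)·r_full) = 1.5551 / 2.0830 ≈ 0.7466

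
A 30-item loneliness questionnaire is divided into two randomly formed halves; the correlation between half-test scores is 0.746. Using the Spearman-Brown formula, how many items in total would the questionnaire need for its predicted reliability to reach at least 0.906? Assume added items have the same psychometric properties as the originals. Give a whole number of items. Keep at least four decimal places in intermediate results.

r_full = 2(0.746)/(1 + 0.746) = 0.8545
Solve Spearman-Brown for n: n = 0.906(1 − 0.8545) / [0.8545(1 − 0.906)] = 1.6412
Items = 1.6412 × 30 ≈ 49.24 → 50

50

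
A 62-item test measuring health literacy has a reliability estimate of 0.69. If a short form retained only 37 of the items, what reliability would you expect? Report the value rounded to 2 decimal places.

0.57

Length ratio n = 37/62 = 0.5968
By Spearman-Brown, r_new = n r / (1 + (n − 1) r).
r_new = 0.5968·0.69 / [1 + (0.5968 − 1)·0.69]
     = 0.4118 / 0.7218 = 0.5705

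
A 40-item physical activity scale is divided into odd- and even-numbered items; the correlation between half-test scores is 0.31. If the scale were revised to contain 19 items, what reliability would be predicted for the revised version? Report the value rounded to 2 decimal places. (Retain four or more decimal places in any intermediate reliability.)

Spearman-Brown correction (n = 2): r_full = 2·0.31/(1 + 0.31) = 0.4733
Then adjust to 19 items: n = 19/40 = 0.4750
r_new = n·r_full / (1 + (n − 1)·r_full) = 0.2248 / 0.7515 ≈ 0.2991

0.30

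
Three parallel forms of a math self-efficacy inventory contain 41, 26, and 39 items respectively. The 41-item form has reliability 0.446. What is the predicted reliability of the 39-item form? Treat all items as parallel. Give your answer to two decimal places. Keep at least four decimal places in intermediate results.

0.43

The 26-item form is not needed; work directly from the 41-item form with n = 39/41 = 0.9512.
r_{39} = n·r / (1 + (n − 1)·r) = 0.4242 / 0.9782 ≈ 0.4337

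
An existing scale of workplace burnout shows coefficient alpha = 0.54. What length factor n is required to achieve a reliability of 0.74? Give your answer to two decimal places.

2.42

n = [0.74 × 0.46] / [0.54 × 0.26]
  = 0.3404 / 0.1404 = 2.4245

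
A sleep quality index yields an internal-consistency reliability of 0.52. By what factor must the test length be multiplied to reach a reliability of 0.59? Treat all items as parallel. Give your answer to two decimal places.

Spearman-Brown solved for the length factor n:
n = r_target (1 − r_old) / [ r_old (1 − r_target) ]
n = 0.59(1 − 0.52) / [0.52(1 − 0.59)]
  = 0.2832 / 0.2132 = 1.3283

1.33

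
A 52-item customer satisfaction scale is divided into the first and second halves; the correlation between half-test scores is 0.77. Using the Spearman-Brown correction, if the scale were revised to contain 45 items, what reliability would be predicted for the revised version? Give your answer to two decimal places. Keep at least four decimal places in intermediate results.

First correct the split-half correlation to full-test reliability: r_full = 2 × 0.77 / (1 + 0.77) ≈ 0.8701
Then adjust to 45 items: n = 45/52 = 0.8654
r_new = n·r_full / (1 + (n − 1)·r_full) = 0.7530 / 0.8829 ≈ 0.8529

0.85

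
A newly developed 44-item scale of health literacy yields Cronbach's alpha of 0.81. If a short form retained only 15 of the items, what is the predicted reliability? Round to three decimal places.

0.592

n = 15/44 = 0.3409
r_new = 0.3409·0.81 / [1 + (0.3409 − 1)·0.81]
     = 0.2761 / 0.4661 = 0.5924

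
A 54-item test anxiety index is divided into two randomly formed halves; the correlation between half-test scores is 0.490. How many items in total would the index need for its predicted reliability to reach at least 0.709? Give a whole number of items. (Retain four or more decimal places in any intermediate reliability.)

r_full = 2(0.490)/(1 + 0.490) = 0.6577
Solve Spearman-Brown for n: n = 0.709(1 − 0.6577) / [0.6577(1 − 0.709)] = 1.2680
Required items = 1.2680 × 54 = 68.47, so 69 items.

69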